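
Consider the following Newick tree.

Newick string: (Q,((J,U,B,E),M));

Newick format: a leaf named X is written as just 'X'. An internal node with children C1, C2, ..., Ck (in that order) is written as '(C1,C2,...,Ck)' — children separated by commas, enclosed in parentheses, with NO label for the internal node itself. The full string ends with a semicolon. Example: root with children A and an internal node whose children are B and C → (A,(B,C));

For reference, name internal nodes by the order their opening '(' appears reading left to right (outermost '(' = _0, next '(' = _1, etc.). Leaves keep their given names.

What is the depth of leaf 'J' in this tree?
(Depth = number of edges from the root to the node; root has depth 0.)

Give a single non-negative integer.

Newick: (Q,((J,U,B,E),M));
Naming internals by '(' encounter order: outermost '(' = _0, next = _1, ...
Query node: J
Path from root: _0 -> _1 -> _2 -> J
Depth of J: 3 (number of edges from root)

Answer: 3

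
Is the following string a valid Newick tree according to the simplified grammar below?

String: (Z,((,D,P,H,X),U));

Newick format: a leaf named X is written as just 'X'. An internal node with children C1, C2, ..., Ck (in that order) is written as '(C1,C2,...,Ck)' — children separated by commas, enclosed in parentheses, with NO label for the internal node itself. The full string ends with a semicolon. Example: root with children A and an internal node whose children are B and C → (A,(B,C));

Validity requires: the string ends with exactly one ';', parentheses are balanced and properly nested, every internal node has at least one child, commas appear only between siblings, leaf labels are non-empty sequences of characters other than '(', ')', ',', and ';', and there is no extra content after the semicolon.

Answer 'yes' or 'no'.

Answer: no

Derivation:
Input: (Z,((,D,P,H,X),U));
Paren balance: 3 '(' vs 3 ')' OK
Ends with single ';': True
Full parse: FAILS (empty leaf label at pos 5)
Valid: False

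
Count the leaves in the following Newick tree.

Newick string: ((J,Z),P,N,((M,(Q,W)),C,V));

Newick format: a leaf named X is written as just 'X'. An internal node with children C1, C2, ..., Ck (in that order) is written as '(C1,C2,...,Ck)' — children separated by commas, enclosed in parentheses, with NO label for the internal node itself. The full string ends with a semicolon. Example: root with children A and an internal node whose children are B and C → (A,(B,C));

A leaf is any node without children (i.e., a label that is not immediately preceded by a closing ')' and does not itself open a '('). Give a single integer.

Answer: 9

Derivation:
Newick: ((J,Z),P,N,((M,(Q,W)),C,V));
Scan left-to-right; a leaf is any maximal label run not followed by '(':
  pos 2: leaf 'J' → count = 1
  pos 4: leaf 'Z' → count = 2
  pos 7: leaf 'P' → count = 3
  pos 9: leaf 'N' → count = 4
  pos 13: leaf 'M' → count = 5
  pos 16: leaf 'Q' → count = 6
  pos 18: leaf 'W' → count = 7
  pos 22: leaf 'C' → count = 8
  pos 24: leaf 'V' → count = 9
Total leaves: 9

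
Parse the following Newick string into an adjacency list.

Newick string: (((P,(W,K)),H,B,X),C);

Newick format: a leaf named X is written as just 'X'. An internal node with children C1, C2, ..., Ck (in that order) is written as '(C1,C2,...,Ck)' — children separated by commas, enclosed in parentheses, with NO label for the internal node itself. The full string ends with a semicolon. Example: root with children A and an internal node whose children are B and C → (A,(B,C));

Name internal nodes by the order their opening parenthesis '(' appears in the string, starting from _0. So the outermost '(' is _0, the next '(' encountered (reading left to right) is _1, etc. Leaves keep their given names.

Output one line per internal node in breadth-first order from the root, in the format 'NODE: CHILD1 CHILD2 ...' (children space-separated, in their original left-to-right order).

Input: (((P,(W,K)),H,B,X),C);
Scanning left-to-right, naming '(' by encounter order:
  pos 0: '(' -> open internal node _0 (depth 1)
  pos 1: '(' -> open internal node _1 (depth 2)
  pos 2: '(' -> open internal node _2 (depth 3)
  pos 5: '(' -> open internal node _3 (depth 4)
  pos 9: ')' -> close internal node _3 (now at depth 3)
  pos 10: ')' -> close internal node _2 (now at depth 2)
  pos 17: ')' -> close internal node _1 (now at depth 1)
  pos 20: ')' -> close internal node _0 (now at depth 0)
Total internal nodes: 4
BFS adjacency from root:
  _0: _1 C
  _1: _2 H B X
  _2: P _3
  _3: W K

Answer: _0: _1 C
_1: _2 H B X
_2: P _3
_3: W K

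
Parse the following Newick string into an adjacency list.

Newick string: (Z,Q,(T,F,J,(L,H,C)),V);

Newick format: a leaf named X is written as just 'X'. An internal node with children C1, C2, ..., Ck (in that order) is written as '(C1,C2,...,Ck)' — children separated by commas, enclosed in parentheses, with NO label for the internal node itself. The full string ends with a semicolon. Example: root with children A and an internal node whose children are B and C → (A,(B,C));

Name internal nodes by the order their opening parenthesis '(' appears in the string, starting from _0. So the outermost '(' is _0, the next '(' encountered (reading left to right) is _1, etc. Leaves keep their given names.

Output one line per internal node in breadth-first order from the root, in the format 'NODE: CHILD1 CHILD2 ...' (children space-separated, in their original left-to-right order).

Answer: _0: Z Q _1 V
_1: T F J _2
_2: L H C

Derivation:
Input: (Z,Q,(T,F,J,(L,H,C)),V);
Scanning left-to-right, naming '(' by encounter order:
  pos 0: '(' -> open internal node _0 (depth 1)
  pos 5: '(' -> open internal node _1 (depth 2)
  pos 12: '(' -> open internal node _2 (depth 3)
  pos 18: ')' -> close internal node _2 (now at depth 2)
  pos 19: ')' -> close internal node _1 (now at depth 1)
  pos 22: ')' -> close internal node _0 (now at depth 0)
Total internal nodes: 3
BFS adjacency from root:
  _0: Z Q _1 V
  _1: T F J _2
  _2: L H C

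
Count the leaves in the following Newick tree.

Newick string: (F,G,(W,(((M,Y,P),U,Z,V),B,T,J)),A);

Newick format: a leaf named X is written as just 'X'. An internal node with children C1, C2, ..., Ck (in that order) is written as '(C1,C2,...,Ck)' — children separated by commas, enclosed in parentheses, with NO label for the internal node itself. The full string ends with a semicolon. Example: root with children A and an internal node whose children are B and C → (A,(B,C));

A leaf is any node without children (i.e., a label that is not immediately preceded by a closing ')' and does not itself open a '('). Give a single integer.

Answer: 13

Derivation:
Newick: (F,G,(W,(((M,Y,P),U,Z,V),B,T,J)),A);
Scan left-to-right; a leaf is any maximal label run not followed by '(':
  pos 1: leaf 'F' → count = 1
  pos 3: leaf 'G' → count = 2
  pos 6: leaf 'W' → count = 3
  pos 11: leaf 'M' → count = 4
  pos 13: leaf 'Y' → count = 5
  pos 15: leaf 'P' → count = 6
  pos 18: leaf 'U' → count = 7
  pos 20: leaf 'Z' → count = 8
  pos 22: leaf 'V' → count = 9
  pos 25: leaf 'B' → count = 10
  pos 27: leaf 'T' → count = 11
  pos 29: leaf 'J' → count = 12
  pos 33: leaf 'A' → count = 13
Total leaves: 13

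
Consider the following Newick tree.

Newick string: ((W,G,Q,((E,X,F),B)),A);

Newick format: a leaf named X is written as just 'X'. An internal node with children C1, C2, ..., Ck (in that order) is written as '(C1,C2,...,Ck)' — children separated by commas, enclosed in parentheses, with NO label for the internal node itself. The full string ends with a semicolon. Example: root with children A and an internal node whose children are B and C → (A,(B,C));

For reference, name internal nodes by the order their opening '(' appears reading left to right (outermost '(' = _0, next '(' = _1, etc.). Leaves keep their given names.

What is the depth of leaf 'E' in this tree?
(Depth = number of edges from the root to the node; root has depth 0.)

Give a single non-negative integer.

Answer: 4

Derivation:
Newick: ((W,G,Q,((E,X,F),B)),A);
Naming internals by '(' encounter order: outermost '(' = _0, next = _1, ...
Query node: E
Path from root: _0 -> _1 -> _2 -> _3 -> E
Depth of E: 4 (number of edges from root)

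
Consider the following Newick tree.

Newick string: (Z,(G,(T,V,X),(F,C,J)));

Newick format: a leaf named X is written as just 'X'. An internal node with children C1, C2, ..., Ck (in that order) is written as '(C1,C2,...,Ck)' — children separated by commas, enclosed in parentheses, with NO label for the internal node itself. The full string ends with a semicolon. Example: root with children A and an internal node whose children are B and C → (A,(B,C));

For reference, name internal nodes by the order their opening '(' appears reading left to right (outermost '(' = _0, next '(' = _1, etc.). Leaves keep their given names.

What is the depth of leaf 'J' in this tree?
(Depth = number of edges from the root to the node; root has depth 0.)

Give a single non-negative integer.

Answer: 3

Derivation:
Newick: (Z,(G,(T,V,X),(F,C,J)));
Naming internals by '(' encounter order: outermost '(' = _0, next = _1, ...
Query node: J
Path from root: _0 -> _1 -> _3 -> J
Depth of J: 3 (number of edges from root)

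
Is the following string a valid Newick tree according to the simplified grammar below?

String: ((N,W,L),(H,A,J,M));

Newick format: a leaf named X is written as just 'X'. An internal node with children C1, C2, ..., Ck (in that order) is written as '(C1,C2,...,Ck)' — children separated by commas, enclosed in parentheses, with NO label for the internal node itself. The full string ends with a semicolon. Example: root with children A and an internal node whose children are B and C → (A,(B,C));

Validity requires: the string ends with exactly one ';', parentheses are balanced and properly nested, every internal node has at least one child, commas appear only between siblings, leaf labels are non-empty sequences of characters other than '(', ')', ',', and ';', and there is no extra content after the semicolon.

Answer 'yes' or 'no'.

Answer: yes

Derivation:
Input: ((N,W,L),(H,A,J,M));
Paren balance: 3 '(' vs 3 ')' OK
Ends with single ';': True
Full parse: OK
Valid: True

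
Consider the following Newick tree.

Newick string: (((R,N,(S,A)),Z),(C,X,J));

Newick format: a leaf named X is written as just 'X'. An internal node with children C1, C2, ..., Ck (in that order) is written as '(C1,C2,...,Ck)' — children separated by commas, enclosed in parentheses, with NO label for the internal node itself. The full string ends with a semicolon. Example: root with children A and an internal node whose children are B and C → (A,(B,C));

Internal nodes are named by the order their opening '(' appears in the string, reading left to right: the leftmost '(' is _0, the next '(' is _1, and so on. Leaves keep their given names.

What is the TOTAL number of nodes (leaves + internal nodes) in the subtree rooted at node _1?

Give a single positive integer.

Newick: (((R,N,(S,A)),Z),(C,X,J));
Locate _1: it is the '(' at position 1 (the 2nd '(' reading left to right).
Query: subtree rooted at _1
_1: subtree_size = 1 + 7
  _2: subtree_size = 1 + 5
    R: subtree_size = 1 + 0
    N: subtree_size = 1 + 0
    _3: subtree_size = 1 + 2
      S: subtree_size = 1 + 0
      A: subtree_size = 1 + 0
  Z: subtree_size = 1 + 0
Total subtree size of _1: 8

Answer: 8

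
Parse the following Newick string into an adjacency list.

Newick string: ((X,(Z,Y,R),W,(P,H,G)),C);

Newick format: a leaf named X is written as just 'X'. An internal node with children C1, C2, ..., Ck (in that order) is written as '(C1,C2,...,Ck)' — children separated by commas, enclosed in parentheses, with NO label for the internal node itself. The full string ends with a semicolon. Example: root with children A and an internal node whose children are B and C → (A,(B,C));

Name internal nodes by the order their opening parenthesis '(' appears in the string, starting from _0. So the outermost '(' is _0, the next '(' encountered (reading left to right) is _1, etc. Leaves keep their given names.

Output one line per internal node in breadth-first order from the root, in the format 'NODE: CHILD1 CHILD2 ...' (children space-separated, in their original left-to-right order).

Input: ((X,(Z,Y,R),W,(P,H,G)),C);
Scanning left-to-right, naming '(' by encounter order:
  pos 0: '(' -> open internal node _0 (depth 1)
  pos 1: '(' -> open internal node _1 (depth 2)
  pos 4: '(' -> open internal node _2 (depth 3)
  pos 10: ')' -> close internal node _2 (now at depth 2)
  pos 14: '(' -> open internal node _3 (depth 3)
  pos 20: ')' -> close internal node _3 (now at depth 2)
  pos 21: ')' -> close internal node _1 (now at depth 1)
  pos 24: ')' -> close internal node _0 (now at depth 0)
Total internal nodes: 4
BFS adjacency from root:
  _0: _1 C
  _1: X _2 W _3
  _2: Z Y R
  _3: P H G

Answer: _0: _1 C
_1: X _2 W _3
_2: Z Y R
_3: P H G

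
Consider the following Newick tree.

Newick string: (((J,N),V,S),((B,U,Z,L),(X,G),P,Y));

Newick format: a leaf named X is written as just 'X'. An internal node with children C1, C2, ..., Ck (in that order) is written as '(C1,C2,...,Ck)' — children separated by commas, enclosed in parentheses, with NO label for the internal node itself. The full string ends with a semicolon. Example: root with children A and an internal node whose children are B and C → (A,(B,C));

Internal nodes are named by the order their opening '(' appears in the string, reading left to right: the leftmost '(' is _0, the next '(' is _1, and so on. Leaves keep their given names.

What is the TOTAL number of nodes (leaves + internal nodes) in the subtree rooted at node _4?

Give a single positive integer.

Newick: (((J,N),V,S),((B,U,Z,L),(X,G),P,Y));
Locate _4: it is the '(' at position 14 (the 5th '(' reading left to right).
Query: subtree rooted at _4
_4: subtree_size = 1 + 4
  B: subtree_size = 1 + 0
  U: subtree_size = 1 + 0
  Z: subtree_size = 1 + 0
  L: subtree_size = 1 + 0
Total subtree size of _4: 5

Answer: 5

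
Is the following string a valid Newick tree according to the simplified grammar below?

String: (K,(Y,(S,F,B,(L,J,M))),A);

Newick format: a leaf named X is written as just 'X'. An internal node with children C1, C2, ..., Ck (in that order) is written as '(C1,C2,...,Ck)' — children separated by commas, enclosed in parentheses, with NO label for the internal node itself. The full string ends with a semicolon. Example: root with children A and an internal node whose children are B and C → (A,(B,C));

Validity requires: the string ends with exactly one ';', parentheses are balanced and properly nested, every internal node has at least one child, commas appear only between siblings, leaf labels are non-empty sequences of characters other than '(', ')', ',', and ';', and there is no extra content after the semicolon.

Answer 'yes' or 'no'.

Answer: yes

Derivation:
Input: (K,(Y,(S,F,B,(L,J,M))),A);
Paren balance: 4 '(' vs 4 ')' OK
Ends with single ';': True
Full parse: OK
Valid: True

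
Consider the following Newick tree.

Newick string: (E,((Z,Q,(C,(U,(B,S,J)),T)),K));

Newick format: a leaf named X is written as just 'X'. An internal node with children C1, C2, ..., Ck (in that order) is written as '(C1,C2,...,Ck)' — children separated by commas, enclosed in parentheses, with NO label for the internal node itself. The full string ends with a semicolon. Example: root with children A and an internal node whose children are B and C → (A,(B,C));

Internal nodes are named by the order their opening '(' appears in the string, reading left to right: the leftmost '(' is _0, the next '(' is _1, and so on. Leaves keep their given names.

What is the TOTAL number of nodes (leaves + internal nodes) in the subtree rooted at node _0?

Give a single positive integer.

Answer: 16

Derivation:
Newick: (E,((Z,Q,(C,(U,(B,S,J)),T)),K));
Locate _0: it is the '(' at position 0 (the 1st '(' reading left to right).
Query: subtree rooted at _0
_0: subtree_size = 1 + 15
  E: subtree_size = 1 + 0
  _1: subtree_size = 1 + 13
    _2: subtree_size = 1 + 11
      Z: subtree_size = 1 + 0
      Q: subtree_size = 1 + 0
      _3: subtree_size = 1 + 8
        C: subtree_size = 1 + 0
        _4: subtree_size = 1 + 5
          U: subtree_size = 1 + 0
          _5: subtree_size = 1 + 3
            B: subtree_size = 1 + 0
            S: subtree_size = 1 + 0
            J: subtree_size = 1 + 0
        T: subtree_size = 1 + 0
    K: subtree_size = 1 + 0
Total subtree size of _0: 16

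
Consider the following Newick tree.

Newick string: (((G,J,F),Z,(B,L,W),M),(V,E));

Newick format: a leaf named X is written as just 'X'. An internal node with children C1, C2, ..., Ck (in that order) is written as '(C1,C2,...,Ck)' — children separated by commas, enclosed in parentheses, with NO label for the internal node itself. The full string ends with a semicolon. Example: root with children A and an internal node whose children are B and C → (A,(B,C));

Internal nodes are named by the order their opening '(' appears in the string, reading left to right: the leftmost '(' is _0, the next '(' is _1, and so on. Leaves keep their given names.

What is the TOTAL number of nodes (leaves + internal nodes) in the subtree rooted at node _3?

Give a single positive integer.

Newick: (((G,J,F),Z,(B,L,W),M),(V,E));
Locate _3: it is the '(' at position 12 (the 4th '(' reading left to right).
Query: subtree rooted at _3
_3: subtree_size = 1 + 3
  B: subtree_size = 1 + 0
  L: subtree_size = 1 + 0
  W: subtree_size = 1 + 0
Total subtree size of _3: 4

Answer: 4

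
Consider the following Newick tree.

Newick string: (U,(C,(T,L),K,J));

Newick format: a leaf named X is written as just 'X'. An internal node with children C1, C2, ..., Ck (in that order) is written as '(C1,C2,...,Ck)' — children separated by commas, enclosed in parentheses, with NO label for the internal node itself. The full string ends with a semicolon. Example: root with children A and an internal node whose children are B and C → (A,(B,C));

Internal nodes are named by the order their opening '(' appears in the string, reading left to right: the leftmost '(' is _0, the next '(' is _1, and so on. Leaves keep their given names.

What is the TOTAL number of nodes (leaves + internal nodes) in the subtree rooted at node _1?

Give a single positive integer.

Answer: 7

Derivation:
Newick: (U,(C,(T,L),K,J));
Locate _1: it is the '(' at position 3 (the 2nd '(' reading left to right).
Query: subtree rooted at _1
_1: subtree_size = 1 + 6
  C: subtree_size = 1 + 0
  _2: subtree_size = 1 + 2
    T: subtree_size = 1 + 0
    L: subtree_size = 1 + 0
  K: subtree_size = 1 + 0
  J: subtree_size = 1 + 0
Total subtree size of _1: 7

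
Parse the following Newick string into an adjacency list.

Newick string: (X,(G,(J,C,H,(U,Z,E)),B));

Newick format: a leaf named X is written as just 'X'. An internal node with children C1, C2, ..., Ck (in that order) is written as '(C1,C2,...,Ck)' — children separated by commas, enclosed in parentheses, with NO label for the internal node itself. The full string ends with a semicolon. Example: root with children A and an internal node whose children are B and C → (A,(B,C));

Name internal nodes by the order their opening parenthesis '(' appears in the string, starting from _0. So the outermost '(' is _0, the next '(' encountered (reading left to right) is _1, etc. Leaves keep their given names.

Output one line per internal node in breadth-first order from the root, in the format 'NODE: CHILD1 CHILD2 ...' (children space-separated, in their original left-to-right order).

Answer: _0: X _1
_1: G _2 B
_2: J C H _3
_3: U Z E

Derivation:
Input: (X,(G,(J,C,H,(U,Z,E)),B));
Scanning left-to-right, naming '(' by encounter order:
  pos 0: '(' -> open internal node _0 (depth 1)
  pos 3: '(' -> open internal node _1 (depth 2)
  pos 6: '(' -> open internal node _2 (depth 3)
  pos 13: '(' -> open internal node _3 (depth 4)
  pos 19: ')' -> close internal node _3 (now at depth 3)
  pos 20: ')' -> close internal node _2 (now at depth 2)
  pos 23: ')' -> close internal node _1 (now at depth 1)
  pos 24: ')' -> close internal node _0 (now at depth 0)
Total internal nodes: 4
BFS adjacency from root:
  _0: X _1
  _1: G _2 B
  _2: J C H _3
  _3: U Z E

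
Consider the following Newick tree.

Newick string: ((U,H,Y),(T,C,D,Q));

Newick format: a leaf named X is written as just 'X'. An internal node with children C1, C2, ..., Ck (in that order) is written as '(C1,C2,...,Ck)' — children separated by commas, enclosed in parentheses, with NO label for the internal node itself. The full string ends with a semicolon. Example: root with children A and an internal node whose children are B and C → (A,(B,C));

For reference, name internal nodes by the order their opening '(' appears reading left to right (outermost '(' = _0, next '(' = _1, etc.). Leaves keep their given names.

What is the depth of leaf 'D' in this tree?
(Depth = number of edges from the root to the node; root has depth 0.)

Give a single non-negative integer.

Newick: ((U,H,Y),(T,C,D,Q));
Naming internals by '(' encounter order: outermost '(' = _0, next = _1, ...
Query node: D
Path from root: _0 -> _2 -> D
Depth of D: 2 (number of edges from root)

Answer: 2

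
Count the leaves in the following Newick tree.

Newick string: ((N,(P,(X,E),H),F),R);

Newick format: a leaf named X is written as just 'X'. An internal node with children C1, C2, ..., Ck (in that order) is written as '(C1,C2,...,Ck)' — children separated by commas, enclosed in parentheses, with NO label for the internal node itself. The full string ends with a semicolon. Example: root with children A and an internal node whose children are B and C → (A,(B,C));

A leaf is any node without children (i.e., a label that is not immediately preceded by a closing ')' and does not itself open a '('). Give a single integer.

Newick: ((N,(P,(X,E),H),F),R);
Scan left-to-right; a leaf is any maximal label run not followed by '(':
  pos 2: leaf 'N' → count = 1
  pos 5: leaf 'P' → count = 2
  pos 8: leaf 'X' → count = 3
  pos 10: leaf 'E' → count = 4
  pos 13: leaf 'H' → count = 5
  pos 16: leaf 'F' → count = 6
  pos 19: leaf 'R' → count = 7
Total leaves: 7

Answer: 7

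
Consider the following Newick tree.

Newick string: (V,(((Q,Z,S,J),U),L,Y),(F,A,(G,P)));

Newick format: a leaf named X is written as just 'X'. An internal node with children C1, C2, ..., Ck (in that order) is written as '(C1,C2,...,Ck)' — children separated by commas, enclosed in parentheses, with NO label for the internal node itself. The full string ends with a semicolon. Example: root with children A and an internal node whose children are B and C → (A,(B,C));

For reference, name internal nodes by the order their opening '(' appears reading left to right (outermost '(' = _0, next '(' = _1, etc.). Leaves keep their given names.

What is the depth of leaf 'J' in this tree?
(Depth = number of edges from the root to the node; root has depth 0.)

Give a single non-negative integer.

Newick: (V,(((Q,Z,S,J),U),L,Y),(F,A,(G,P)));
Naming internals by '(' encounter order: outermost '(' = _0, next = _1, ...
Query node: J
Path from root: _0 -> _1 -> _2 -> _3 -> J
Depth of J: 4 (number of edges from root)

Answer: 4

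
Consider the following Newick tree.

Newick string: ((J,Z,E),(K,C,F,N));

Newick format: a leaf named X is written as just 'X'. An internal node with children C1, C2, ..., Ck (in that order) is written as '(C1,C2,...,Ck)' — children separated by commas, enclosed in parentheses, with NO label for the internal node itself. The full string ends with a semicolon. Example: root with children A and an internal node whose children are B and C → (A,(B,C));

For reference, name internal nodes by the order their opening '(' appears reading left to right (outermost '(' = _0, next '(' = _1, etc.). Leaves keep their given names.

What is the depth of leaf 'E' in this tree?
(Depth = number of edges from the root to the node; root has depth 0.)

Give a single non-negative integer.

Newick: ((J,Z,E),(K,C,F,N));
Naming internals by '(' encounter order: outermost '(' = _0, next = _1, ...
Query node: E
Path from root: _0 -> _1 -> E
Depth of E: 2 (number of edges from root)

Answer: 2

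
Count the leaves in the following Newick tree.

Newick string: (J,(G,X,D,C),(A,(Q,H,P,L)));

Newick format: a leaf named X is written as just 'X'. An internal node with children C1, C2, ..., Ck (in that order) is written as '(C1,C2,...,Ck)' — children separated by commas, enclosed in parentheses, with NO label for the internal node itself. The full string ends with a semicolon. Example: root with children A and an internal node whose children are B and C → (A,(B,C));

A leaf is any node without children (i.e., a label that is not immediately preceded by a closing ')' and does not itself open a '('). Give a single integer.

Answer: 10

Derivation:
Newick: (J,(G,X,D,C),(A,(Q,H,P,L)));
Scan left-to-right; a leaf is any maximal label run not followed by '(':
  pos 1: leaf 'J' → count = 1
  pos 4: leaf 'G' → count = 2
  pos 6: leaf 'X' → count = 3
  pos 8: leaf 'D' → count = 4
  pos 10: leaf 'C' → count = 5
  pos 14: leaf 'A' → count = 6
  pos 17: leaf 'Q' → count = 7
  pos 19: leaf 'H' → count = 8
  pos 21: leaf 'P' → count = 9
  pos 23: leaf 'L' → count = 10
Total leaves: 10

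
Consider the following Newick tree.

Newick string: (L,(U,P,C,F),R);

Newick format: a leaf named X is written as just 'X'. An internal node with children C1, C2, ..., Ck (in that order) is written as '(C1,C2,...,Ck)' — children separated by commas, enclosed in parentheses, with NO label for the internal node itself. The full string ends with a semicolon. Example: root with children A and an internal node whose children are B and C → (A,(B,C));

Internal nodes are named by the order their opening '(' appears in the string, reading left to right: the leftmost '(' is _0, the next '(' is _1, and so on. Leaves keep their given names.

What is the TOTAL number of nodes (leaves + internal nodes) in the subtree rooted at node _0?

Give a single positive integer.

Answer: 8

Derivation:
Newick: (L,(U,P,C,F),R);
Locate _0: it is the '(' at position 0 (the 1st '(' reading left to right).
Query: subtree rooted at _0
_0: subtree_size = 1 + 7
  L: subtree_size = 1 + 0
  _1: subtree_size = 1 + 4
    U: subtree_size = 1 + 0
    P: subtree_size = 1 + 0
    C: subtree_size = 1 + 0
    F: subtree_size = 1 + 0
  R: subtree_size = 1 + 0
Total subtree size of _0: 8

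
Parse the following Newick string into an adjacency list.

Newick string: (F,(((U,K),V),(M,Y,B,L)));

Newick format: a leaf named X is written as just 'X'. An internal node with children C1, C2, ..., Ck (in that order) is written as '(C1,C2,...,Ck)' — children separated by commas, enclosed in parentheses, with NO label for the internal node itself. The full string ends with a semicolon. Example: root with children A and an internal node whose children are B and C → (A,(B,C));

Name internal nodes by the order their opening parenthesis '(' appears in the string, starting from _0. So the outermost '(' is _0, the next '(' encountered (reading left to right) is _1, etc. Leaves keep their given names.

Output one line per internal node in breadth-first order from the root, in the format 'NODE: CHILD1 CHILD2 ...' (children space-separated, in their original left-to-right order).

Answer: _0: F _1
_1: _2 _4
_2: _3 V
_4: M Y B L
_3: U K

Derivation:
Input: (F,(((U,K),V),(M,Y,B,L)));
Scanning left-to-right, naming '(' by encounter order:
  pos 0: '(' -> open internal node _0 (depth 1)
  pos 3: '(' -> open internal node _1 (depth 2)
  pos 4: '(' -> open internal node _2 (depth 3)
  pos 5: '(' -> open internal node _3 (depth 4)
  pos 9: ')' -> close internal node _3 (now at depth 3)
  pos 12: ')' -> close internal node _2 (now at depth 2)
  pos 14: '(' -> open internal node _4 (depth 3)
  pos 22: ')' -> close internal node _4 (now at depth 2)
  pos 23: ')' -> close internal node _1 (now at depth 1)
  pos 24: ')' -> close internal node _0 (now at depth 0)
Total internal nodes: 5
BFS adjacency from root:
  _0: F _1
  _1: _2 _4
  _2: _3 V
  _4: M Y B L
  _3: U K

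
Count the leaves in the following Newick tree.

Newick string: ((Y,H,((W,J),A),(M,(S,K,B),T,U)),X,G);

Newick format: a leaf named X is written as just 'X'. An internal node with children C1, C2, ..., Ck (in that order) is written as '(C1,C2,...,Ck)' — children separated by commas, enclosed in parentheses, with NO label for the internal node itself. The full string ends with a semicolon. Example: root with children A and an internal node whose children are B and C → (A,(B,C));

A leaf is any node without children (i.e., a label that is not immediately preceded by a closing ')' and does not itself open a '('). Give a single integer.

Newick: ((Y,H,((W,J),A),(M,(S,K,B),T,U)),X,G);
Scan left-to-right; a leaf is any maximal label run not followed by '(':
  pos 2: leaf 'Y' → count = 1
  pos 4: leaf 'H' → count = 2
  pos 8: leaf 'W' → count = 3
  pos 10: leaf 'J' → count = 4
  pos 13: leaf 'A' → count = 5
  pos 17: leaf 'M' → count = 6
  pos 20: leaf 'S' → count = 7
  pos 22: leaf 'K' → count = 8
  pos 24: leaf 'B' → count = 9
  pos 27: leaf 'T' → count = 10
  pos 29: leaf 'U' → count = 11
  pos 33: leaf 'X' → count = 12
  pos 35: leaf 'G' → count = 13
Total leaves: 13

Answer: 13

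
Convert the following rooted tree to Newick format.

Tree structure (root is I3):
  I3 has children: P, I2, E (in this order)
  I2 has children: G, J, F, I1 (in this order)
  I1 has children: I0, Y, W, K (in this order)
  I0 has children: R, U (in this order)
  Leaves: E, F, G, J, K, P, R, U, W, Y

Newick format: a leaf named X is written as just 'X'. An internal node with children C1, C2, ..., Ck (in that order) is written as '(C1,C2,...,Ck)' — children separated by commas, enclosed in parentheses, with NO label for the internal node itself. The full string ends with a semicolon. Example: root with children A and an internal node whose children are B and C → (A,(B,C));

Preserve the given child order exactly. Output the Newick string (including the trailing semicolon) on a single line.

Answer: (P,(G,J,F,((R,U),Y,W,K)),E);

Derivation:
internal I3 with children ['P', 'I2', 'E']
  leaf 'P' → 'P'
  internal I2 with children ['G', 'J', 'F', 'I1']
    leaf 'G' → 'G'
    leaf 'J' → 'J'
    leaf 'F' → 'F'
    internal I1 with children ['I0', 'Y', 'W', 'K']
      internal I0 with children ['R', 'U']
        leaf 'R' → 'R'
        leaf 'U' → 'U'
      → '(R,U)'
      leaf 'Y' → 'Y'
      leaf 'W' → 'W'
      leaf 'K' → 'K'
    → '((R,U),Y,W,K)'
  → '(G,J,F,((R,U),Y,W,K))'
  leaf 'E' → 'E'
→ '(P,(G,J,F,((R,U),Y,W,K)),E)'
Final: (P,(G,J,F,((R,U),Y,W,K)),E);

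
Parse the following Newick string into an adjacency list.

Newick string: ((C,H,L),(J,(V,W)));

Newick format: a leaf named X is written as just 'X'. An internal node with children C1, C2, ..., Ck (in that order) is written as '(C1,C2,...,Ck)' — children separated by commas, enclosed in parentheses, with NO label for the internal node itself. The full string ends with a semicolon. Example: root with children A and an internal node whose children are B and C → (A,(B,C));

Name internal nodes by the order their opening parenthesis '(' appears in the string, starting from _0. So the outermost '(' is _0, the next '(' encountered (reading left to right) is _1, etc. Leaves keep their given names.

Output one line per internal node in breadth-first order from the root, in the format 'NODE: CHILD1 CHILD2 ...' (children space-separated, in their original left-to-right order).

Input: ((C,H,L),(J,(V,W)));
Scanning left-to-right, naming '(' by encounter order:
  pos 0: '(' -> open internal node _0 (depth 1)
  pos 1: '(' -> open internal node _1 (depth 2)
  pos 7: ')' -> close internal node _1 (now at depth 1)
  pos 9: '(' -> open internal node _2 (depth 2)
  pos 12: '(' -> open internal node _3 (depth 3)
  pos 16: ')' -> close internal node _3 (now at depth 2)
  pos 17: ')' -> close internal node _2 (now at depth 1)
  pos 18: ')' -> close internal node _0 (now at depth 0)
Total internal nodes: 4
BFS adjacency from root:
  _0: _1 _2
  _1: C H L
  _2: J _3
  _3: V W

Answer: _0: _1 _2
_1: C H L
_2: J _3
_3: V W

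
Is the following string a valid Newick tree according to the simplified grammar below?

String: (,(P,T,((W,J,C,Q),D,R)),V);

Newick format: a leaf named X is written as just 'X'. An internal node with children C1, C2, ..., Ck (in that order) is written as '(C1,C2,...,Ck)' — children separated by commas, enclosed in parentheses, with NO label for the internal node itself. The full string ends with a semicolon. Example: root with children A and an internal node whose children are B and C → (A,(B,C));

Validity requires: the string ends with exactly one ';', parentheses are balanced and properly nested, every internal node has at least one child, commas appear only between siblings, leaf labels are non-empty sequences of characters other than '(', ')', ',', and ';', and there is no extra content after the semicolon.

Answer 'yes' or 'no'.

Input: (,(P,T,((W,J,C,Q),D,R)),V);
Paren balance: 4 '(' vs 4 ')' OK
Ends with single ';': True
Full parse: FAILS (empty leaf label at pos 1)
Valid: False

Answer: no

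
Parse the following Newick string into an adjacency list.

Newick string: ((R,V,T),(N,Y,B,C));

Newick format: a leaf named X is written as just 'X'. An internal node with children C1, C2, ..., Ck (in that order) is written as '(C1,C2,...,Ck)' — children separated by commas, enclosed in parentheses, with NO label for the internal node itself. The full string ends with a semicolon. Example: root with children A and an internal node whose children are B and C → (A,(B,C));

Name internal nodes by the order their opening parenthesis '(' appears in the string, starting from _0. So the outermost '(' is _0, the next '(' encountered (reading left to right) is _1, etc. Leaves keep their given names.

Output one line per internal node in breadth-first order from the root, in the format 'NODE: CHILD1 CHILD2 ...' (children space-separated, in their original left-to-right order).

Answer: _0: _1 _2
_1: R V T
_2: N Y B C

Derivation:
Input: ((R,V,T),(N,Y,B,C));
Scanning left-to-right, naming '(' by encounter order:
  pos 0: '(' -> open internal node _0 (depth 1)
  pos 1: '(' -> open internal node _1 (depth 2)
  pos 7: ')' -> close internal node _1 (now at depth 1)
  pos 9: '(' -> open internal node _2 (depth 2)
  pos 17: ')' -> close internal node _2 (now at depth 1)
  pos 18: ')' -> close internal node _0 (now at depth 0)
Total internal nodes: 3
BFS adjacency from root:
  _0: _1 _2
  _1: R V T
  _2: N Y B C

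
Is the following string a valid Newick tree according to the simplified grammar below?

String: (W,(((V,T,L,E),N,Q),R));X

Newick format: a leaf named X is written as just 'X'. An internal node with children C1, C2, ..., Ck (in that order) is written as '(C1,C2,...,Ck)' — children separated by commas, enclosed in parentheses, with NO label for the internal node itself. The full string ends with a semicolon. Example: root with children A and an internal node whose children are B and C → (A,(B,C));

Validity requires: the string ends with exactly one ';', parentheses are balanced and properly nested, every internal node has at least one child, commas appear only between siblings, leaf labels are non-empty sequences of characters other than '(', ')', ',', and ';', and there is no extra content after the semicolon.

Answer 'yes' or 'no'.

Answer: no

Derivation:
Input: (W,(((V,T,L,E),N,Q),R));X
Paren balance: 4 '(' vs 4 ')' OK
Ends with single ';': False
Full parse: FAILS (must end with ;)
Valid: False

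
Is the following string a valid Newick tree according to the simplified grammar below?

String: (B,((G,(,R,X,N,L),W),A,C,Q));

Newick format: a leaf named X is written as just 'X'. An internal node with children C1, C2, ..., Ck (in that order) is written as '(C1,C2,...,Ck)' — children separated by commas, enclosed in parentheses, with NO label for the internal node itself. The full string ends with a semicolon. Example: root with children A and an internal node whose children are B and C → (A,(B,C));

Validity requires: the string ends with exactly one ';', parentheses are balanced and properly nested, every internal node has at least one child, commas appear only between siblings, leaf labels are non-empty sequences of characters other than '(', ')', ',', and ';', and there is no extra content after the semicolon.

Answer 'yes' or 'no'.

Input: (B,((G,(,R,X,N,L),W),A,C,Q));
Paren balance: 4 '(' vs 4 ')' OK
Ends with single ';': True
Full parse: FAILS (empty leaf label at pos 8)
Valid: False

Answer: no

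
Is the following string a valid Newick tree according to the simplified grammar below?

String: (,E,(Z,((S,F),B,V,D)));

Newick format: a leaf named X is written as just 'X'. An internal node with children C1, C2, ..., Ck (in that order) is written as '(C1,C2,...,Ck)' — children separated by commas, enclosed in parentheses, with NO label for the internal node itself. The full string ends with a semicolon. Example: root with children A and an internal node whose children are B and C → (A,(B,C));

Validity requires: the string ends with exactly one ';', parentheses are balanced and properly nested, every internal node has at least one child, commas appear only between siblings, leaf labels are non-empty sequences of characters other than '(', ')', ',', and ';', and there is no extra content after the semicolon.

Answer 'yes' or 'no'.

Input: (,E,(Z,((S,F),B,V,D)));
Paren balance: 4 '(' vs 4 ')' OK
Ends with single ';': True
Full parse: FAILS (empty leaf label at pos 1)
Valid: False

Answer: no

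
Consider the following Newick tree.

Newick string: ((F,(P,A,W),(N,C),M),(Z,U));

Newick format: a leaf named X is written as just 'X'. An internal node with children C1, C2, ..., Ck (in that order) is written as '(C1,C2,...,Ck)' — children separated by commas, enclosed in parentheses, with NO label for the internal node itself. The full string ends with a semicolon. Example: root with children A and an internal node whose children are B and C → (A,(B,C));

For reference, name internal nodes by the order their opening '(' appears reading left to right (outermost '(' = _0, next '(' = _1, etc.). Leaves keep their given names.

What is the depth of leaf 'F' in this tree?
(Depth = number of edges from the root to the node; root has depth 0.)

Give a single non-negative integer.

Answer: 2

Derivation:
Newick: ((F,(P,A,W),(N,C),M),(Z,U));
Naming internals by '(' encounter order: outermost '(' = _0, next = _1, ...
Query node: F
Path from root: _0 -> _1 -> F
Depth of F: 2 (number of edges from root)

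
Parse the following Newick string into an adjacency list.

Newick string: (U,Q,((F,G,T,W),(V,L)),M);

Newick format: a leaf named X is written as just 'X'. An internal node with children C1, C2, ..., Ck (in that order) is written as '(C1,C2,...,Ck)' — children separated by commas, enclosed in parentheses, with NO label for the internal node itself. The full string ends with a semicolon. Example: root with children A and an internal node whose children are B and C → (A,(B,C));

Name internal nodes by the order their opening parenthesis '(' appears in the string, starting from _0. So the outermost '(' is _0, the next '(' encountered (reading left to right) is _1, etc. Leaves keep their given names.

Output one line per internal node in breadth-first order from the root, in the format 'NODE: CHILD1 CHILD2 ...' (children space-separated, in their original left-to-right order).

Input: (U,Q,((F,G,T,W),(V,L)),M);
Scanning left-to-right, naming '(' by encounter order:
  pos 0: '(' -> open internal node _0 (depth 1)
  pos 5: '(' -> open internal node _1 (depth 2)
  pos 6: '(' -> open internal node _2 (depth 3)
  pos 14: ')' -> close internal node _2 (now at depth 2)
  pos 16: '(' -> open internal node _3 (depth 3)
  pos 20: ')' -> close internal node _3 (now at depth 2)
  pos 21: ')' -> close internal node _1 (now at depth 1)
  pos 24: ')' -> close internal node _0 (now at depth 0)
Total internal nodes: 4
BFS adjacency from root:
  _0: U Q _1 M
  _1: _2 _3
  _2: F G T W
  _3: V L

Answer: _0: U Q _1 M
_1: _2 _3
_2: F G T W
_3: V L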